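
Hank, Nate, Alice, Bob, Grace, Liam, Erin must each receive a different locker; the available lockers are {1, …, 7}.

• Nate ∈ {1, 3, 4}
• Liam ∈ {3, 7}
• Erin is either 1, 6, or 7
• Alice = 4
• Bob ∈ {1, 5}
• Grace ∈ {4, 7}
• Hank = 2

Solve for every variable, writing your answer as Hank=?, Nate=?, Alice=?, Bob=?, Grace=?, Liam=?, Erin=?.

Hank=2, Nate=1, Alice=4, Bob=5, Grace=7, Liam=3, Erin=6

Hank has just one choice, so Hank = 2.
That leaves Alice = 4. Strike 4 from Nate, Grace.
Grace has just one choice, so Grace = 7. Remove 7 from Liam, Erin.
Liam's domain is down to {3}, so Liam = 3. So Nate can't be 3.
That leaves Nate = 1. Strike 1 from Bob, Erin.
Bob has just one choice, so Bob = 5.
Erin's domain is down to {6}, so Erin = 6.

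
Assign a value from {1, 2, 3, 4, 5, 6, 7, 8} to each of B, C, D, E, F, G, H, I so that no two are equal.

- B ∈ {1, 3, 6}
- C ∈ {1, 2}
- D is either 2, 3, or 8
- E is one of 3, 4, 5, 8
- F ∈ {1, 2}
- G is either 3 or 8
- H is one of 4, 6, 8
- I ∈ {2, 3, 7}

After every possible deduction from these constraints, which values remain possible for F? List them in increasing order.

1, 2

The 8 variables draw from only 8 values {1, 2, 3, 4, 5, 6, 7, 8}, so each is used; only E can be 5, hence E = 5.
Among the 7 still-open variables, 4 fits only H (and all 7 values in {1, 2, 3, 4, 6, 7, 8} must be used), so H = 4.
The 6 still-open variables together cover exactly {1, 2, 3, 6, 7, 8} — 6 values for 6 variables — and 6 appears only in B's list, so B = 6.
Among the 5 still-open variables, 7 fits only I (and all 5 values in {1, 2, 3, 7, 8} must be used), so I = 7.
C and F share exactly the 2 values {1, 2}; by pigeonhole those values go to them, so strike 1, 2 from D.
No further eliminations apply; F can still be any of 1, 2.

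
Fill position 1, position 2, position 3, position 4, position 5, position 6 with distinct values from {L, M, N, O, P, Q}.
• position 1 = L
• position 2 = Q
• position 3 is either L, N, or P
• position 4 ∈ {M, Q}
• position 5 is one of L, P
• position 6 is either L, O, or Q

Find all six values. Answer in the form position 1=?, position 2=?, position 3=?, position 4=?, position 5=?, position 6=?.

position 1=L, position 2=Q, position 3=N, position 4=M, position 5=P, position 6=O

position 1 has just one choice, so position 1 = L. Strike L from position 3, position 5, position 6.
That leaves position 2 = Q. So position 4, position 6 can't be Q.
That leaves position 4 = M.
position 5 has just one choice, so position 5 = P. Eliminate P elsewhere: position 3.
position 6 must be O (only option left).
position 3's domain is down to {N}, so position 3 = N.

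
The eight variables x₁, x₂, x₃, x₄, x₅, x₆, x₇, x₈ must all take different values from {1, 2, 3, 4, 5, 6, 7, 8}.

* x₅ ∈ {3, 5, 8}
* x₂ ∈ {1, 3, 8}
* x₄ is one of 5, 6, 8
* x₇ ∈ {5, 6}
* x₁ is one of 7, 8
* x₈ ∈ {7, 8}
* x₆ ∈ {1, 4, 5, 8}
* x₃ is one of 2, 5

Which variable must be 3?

x₅

The 8 variables draw from only 8 values {1, 2, 3, 4, 5, 6, 7, 8}, so each is used; only x₃ can be 2, hence x₃ = 2.
The 7 still-open variables draw from only 7 values {1, 3, 4, 5, 6, 7, 8}, so each is used; only x₆ can be 4, hence x₆ = 4.
Among the 6 still-open variables, 1 fits only x₂ (and all 6 values in {1, 3, 5, 6, 7, 8} must be used), so x₂ = 1.
Among the 5 still-open variables, 3 fits only x₅ (and all 5 values in {3, 5, 6, 7, 8} must be used), so x₅ = 3.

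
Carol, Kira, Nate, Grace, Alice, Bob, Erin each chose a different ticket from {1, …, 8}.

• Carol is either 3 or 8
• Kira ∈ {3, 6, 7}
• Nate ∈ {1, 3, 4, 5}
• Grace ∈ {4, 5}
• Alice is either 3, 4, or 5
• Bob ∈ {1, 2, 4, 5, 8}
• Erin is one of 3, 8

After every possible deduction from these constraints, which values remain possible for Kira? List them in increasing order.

The 2 variables Carol and Erin are confined to {3, 8}, which locks those values in; drop them from Kira, Nate, Alice, Bob.
The 2 variables Grace and Alice are confined to {4, 5}, which locks those values in; drop them from Nate, Bob.
Nate must be 1 (only option left). Remove 1 from Bob.
Bob's domain is down to {2}, so Bob = 2.
No further eliminations apply; Kira can still be any of 6, 7.

6, 7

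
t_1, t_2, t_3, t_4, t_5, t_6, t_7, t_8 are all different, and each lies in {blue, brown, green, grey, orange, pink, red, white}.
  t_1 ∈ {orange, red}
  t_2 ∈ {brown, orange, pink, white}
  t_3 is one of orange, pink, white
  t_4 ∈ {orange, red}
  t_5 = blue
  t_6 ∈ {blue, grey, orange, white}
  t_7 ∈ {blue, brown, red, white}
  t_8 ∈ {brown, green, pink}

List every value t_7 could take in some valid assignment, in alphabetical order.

t_5's domain is down to {blue}, so t_5 = blue. Remove blue from t_6, t_7.
Among the 7 still-open variables, green fits only t_8 (and all 7 values in {brown, green, grey, orange, pink, red, white} must be used), so t_8 = green.
The 6 still-open variables together cover exactly {brown, grey, orange, pink, red, white} — 6 values for 6 variables — and grey appears only in t_6's list, so t_6 = grey.
t_1 and t_4 between them cover only {orange, red} — a naked pair. Remove those values from t_2, t_3, t_7.
No further eliminations apply; t_7 can still be any of brown, white.

brown, white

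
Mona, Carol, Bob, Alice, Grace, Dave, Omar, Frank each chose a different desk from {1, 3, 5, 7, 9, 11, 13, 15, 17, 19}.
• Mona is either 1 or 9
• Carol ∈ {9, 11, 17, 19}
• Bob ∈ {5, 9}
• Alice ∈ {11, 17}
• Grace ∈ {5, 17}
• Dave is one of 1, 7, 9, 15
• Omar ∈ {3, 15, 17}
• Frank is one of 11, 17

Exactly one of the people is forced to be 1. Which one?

Mona

Alice and Frank share exactly the 2 values {11, 17}; by pigeonhole those values go to them, so strike 11, 17 from Carol, Grace, Omar.
Grace has just one choice, so Grace = 5. Strike 5 from Bob.
That leaves Bob = 9. Strike 9 from Mona, Carol, Dave.
So 1 goes to Mona.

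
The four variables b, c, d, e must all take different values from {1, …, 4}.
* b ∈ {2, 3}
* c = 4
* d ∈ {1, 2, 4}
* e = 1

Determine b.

3

c has just one choice, so c = 4. Eliminate 4 elsewhere: d.
e must be 1 (only option left). Strike 1 from d.
d's domain is down to {2}, so d = 2. Remove 2 from b.
So b = 3.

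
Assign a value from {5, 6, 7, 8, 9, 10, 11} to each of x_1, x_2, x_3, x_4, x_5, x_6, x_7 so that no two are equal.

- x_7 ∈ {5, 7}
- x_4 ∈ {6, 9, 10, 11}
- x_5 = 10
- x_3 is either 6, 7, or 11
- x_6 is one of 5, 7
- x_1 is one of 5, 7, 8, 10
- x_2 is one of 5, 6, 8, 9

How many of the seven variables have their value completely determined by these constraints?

2

x_5 must be 10 (only option left). Strike 10 from x_1, x_4.
x_6 and x_7 between them cover only {5, 7} — a naked pair. Remove those values from x_1, x_2, x_3.
x_1's domain is down to {8}, so x_1 = 8. So x_2 can't be 8.
Determined: x_1=8, x_5=10. The other variables each still have more than one consistent value. That makes 2.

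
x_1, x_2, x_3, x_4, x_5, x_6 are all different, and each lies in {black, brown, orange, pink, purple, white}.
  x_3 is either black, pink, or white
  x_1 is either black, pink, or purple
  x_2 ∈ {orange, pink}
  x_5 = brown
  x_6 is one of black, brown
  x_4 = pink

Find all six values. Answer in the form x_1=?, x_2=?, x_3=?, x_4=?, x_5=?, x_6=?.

x_1=purple, x_2=orange, x_3=white, x_4=pink, x_5=brown, x_6=black

x_4's domain is down to {pink}, so x_4 = pink. Eliminate pink elsewhere: x_1, x_2, x_3.
x_5 must be brown (only option left). Eliminate brown elsewhere: x_6.
x_6 has just one choice, so x_6 = black. Strike black from x_1, x_3.
That leaves x_1 = purple.
That leaves x_2 = orange.
x_3 has just one choice, so x_3 = white.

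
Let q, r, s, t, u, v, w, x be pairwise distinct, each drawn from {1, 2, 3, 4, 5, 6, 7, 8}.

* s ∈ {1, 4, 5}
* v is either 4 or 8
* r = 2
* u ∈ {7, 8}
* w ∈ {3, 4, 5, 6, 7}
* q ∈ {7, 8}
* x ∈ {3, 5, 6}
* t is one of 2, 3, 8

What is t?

3

r must be 2 (only option left). So t can't be 2.
The 7 still-open variables draw from only 7 values {1, 3, 4, 5, 6, 7, 8}, so each is used; only s can be 1, hence s = 1.
q and u between them cover only {7, 8} — a naked pair. Remove those values from t, v, w.
So t = 3.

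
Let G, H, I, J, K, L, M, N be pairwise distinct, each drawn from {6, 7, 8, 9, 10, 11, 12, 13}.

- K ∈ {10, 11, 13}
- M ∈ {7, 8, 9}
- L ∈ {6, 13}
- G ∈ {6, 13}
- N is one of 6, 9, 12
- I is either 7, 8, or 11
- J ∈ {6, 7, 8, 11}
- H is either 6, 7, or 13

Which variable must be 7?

H

The 8 variables draw from only 8 values {6, 7, 8, 9, 10, 11, 12, 13}, so each is used; only K can be 10, hence K = 10.
The 7 still-open variables together cover exactly {6, 7, 8, 9, 11, 12, 13} — 7 values for 7 variables — and 12 appears only in N's list, so N = 12.
The 6 still-open variables draw from only 6 values {6, 7, 8, 9, 11, 13}, so each is used; only M can be 9, hence M = 9.
G and L between them cover only {6, 13} — a naked pair. Remove those values from H, J.
So 7 goes to H.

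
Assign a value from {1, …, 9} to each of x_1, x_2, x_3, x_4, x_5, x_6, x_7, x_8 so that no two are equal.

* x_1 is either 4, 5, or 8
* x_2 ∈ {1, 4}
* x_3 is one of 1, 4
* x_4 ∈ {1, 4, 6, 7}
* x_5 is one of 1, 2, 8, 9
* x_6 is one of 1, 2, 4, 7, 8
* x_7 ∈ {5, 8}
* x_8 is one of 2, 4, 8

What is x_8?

Among the 8 variables, 6 fits only x_4 (and all 8 values in {1, 2, 4, 5, 6, 7, 8, 9} must be used), so x_4 = 6.
The 7 still-open variables together cover exactly {1, 2, 4, 5, 7, 8, 9} — 7 values for 7 variables — and 7 appears only in x_6's list, so x_6 = 7.
Among the 6 still-open variables, 9 fits only x_5 (and all 6 values in {1, 2, 4, 5, 8, 9} must be used), so x_5 = 9.
The 5 still-open variables draw from only 5 values {1, 2, 4, 5, 8}, so each is used; only x_8 can be 2, hence x_8 = 2.

2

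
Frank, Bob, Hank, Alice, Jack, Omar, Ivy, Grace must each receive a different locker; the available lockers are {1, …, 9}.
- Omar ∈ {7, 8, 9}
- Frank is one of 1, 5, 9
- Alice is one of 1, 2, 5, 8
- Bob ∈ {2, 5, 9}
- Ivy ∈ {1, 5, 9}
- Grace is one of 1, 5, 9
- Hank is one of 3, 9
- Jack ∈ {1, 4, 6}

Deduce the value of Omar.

7

Frank, Ivy, Grace share exactly the 3 values {1, 5, 9}; by pigeonhole those values go to them, so strike 1, 5, 9 from Bob, Hank, Alice, Jack, Omar.
Bob has just one choice, so Bob = 2. So Alice can't be 2.
Hank's domain is down to {3}, so Hank = 3.
Alice's domain is down to {8}, so Alice = 8. Eliminate 8 elsewhere: Omar.
So Omar = 7.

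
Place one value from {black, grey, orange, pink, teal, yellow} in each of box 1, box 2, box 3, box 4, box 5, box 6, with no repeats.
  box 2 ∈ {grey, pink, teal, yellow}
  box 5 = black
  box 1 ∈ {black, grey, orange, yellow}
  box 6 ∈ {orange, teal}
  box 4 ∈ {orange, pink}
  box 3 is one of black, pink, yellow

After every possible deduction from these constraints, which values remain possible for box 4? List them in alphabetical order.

box 5's domain is down to {black}, so box 5 = black. Eliminate black elsewhere: box 1, box 3.
No further eliminations apply; box 4 can still be any of orange, pink.

orange, pink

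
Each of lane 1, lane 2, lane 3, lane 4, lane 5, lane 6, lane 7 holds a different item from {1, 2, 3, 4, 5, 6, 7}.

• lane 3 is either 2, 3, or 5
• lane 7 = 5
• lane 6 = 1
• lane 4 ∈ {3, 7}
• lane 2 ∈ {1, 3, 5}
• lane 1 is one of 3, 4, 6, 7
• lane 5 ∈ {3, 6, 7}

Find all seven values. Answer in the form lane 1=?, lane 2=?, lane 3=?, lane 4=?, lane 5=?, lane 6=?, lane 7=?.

lane 6 must be 1 (only option left). So lane 2 can't be 1.
lane 7 has just one choice, so lane 7 = 5. Remove 5 from lane 2, lane 3.
lane 2 has just one choice, so lane 2 = 3. Eliminate 3 elsewhere: lane 1, lane 3, lane 4, lane 5.
lane 3's domain is down to {2}, so lane 3 = 2.
lane 4's domain is down to {7}, so lane 4 = 7. Eliminate 7 elsewhere: lane 1, lane 5.
lane 5's domain is down to {6}, so lane 5 = 6. So lane 1 can't be 6.
lane 1's domain is down to {4}, so lane 1 = 4.

lane 1=4, lane 2=3, lane 3=2, lane 4=7, lane 5=6, lane 6=1, lane 7=5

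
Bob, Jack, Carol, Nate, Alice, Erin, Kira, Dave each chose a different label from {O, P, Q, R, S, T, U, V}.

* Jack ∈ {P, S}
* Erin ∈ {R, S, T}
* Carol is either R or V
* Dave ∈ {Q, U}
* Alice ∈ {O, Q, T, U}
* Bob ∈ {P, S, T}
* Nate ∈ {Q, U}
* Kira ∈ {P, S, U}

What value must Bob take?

T

Among the 8 variables, O fits only Alice (and all 8 values in {O, P, Q, R, S, T, U, V} must be used), so Alice = O.
The 7 still-open variables draw from only 7 values {P, Q, R, S, T, U, V}, so each is used; only Carol can be V, hence Carol = V.
Among the 6 still-open variables, R fits only Erin (and all 6 values in {P, Q, R, S, T, U} must be used), so Erin = R.
The 5 still-open variables together cover exactly {P, Q, S, T, U} — 5 values for 5 variables — and T appears only in Bob's list, so Bob = T.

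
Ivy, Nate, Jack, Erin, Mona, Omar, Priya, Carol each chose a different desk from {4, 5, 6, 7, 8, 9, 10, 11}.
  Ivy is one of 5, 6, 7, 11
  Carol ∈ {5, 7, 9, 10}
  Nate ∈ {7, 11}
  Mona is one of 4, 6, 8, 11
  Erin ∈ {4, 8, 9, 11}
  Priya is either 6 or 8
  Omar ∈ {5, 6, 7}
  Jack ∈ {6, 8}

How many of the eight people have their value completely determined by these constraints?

Among the 8 variables, 10 fits only Carol (and all 8 values in {4, 5, 6, 7, 8, 9, 10, 11} must be used), so Carol = 10.
The 7 still-open variables together cover exactly {4, 5, 6, 7, 8, 9, 11} — 7 values for 7 variables — and 9 appears only in Erin's list, so Erin = 9.
The 6 still-open variables draw from only 6 values {4, 5, 6, 7, 8, 11}, so each is used; only Mona can be 4, hence Mona = 4.
Jack and Priya share exactly the 2 values {6, 8}; by pigeonhole those values go to them, so strike 6, 8 from Ivy, Omar.
Determined: Erin=9, Mona=4, Carol=10. The other people each still have more than one consistent value. That makes 3.

3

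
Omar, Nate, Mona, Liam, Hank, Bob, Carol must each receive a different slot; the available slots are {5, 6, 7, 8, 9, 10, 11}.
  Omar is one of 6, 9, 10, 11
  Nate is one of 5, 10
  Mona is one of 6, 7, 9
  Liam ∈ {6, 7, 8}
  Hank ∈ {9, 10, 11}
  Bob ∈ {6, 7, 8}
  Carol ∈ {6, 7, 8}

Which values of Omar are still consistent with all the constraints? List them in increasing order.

The 7 variables together cover exactly {5, 6, 7, 8, 9, 10, 11} — 7 values for 7 variables — and 5 appears only in Nate's list, so Nate = 5.
Liam, Bob, Carol between them cover only {6, 7, 8} — a naked triple. Remove those values from Omar, Mona.
That leaves Mona = 9. Remove 9 from Omar, Hank.
No further eliminations apply; Omar can still be any of 10, 11.

10, 11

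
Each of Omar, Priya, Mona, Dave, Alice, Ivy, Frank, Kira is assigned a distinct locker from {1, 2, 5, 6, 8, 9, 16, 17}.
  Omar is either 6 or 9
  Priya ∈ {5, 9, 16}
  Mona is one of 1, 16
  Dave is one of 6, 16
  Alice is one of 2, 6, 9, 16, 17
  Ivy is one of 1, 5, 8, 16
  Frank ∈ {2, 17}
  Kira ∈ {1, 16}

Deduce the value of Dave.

The 8 variables together cover exactly {1, 2, 5, 6, 8, 9, 16, 17} — 8 values for 8 variables — and 8 appears only in Ivy's list, so Ivy = 8.
The 7 still-open variables draw from only 7 values {1, 2, 5, 6, 9, 16, 17}, so each is used; only Priya can be 5, hence Priya = 5.
Mona and Kira share exactly the 2 values {1, 16}; by pigeonhole those values go to them, so strike 1, 16 from Dave, Alice.
So Dave = 6.

6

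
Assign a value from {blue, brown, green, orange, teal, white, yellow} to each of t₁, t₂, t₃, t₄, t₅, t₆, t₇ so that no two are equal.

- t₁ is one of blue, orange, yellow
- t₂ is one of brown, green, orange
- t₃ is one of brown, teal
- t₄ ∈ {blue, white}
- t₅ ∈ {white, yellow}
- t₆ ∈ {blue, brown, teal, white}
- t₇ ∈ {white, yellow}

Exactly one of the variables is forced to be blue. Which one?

The 7 variables together cover exactly {blue, brown, green, orange, teal, white, yellow} — 7 values for 7 variables — and green appears only in t₂'s list, so t₂ = green.
The 6 still-open variables together cover exactly {blue, brown, orange, teal, white, yellow} — 6 values for 6 variables — and orange appears only in t₁'s list, so t₁ = orange.
t₅ and t₇ between them cover only {white, yellow} — a naked pair. Remove those values from t₄, t₆.
So blue goes to t₄.

t₄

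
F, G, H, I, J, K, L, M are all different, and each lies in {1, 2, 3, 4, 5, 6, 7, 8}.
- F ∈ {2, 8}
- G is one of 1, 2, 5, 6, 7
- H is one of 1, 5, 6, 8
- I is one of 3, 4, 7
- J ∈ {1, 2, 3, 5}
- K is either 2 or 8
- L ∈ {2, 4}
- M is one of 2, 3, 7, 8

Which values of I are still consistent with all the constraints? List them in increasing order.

The 2 variables F and K are confined to {2, 8}, which locks those values in; drop them from G, H, J, L, M.
L must be 4 (only option left). Eliminate 4 elsewhere: I.
I and M between them cover only {3, 7} — a naked pair. Remove those values from G, J.
No further eliminations apply; I can still be any of 3, 7.

3, 7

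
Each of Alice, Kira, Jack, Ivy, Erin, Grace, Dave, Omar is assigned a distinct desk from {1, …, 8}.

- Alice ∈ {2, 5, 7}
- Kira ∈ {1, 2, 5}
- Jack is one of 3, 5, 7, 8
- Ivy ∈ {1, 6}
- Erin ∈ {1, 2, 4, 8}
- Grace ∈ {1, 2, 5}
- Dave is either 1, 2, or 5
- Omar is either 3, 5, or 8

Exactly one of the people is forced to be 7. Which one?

Among the 8 variables, 4 fits only Erin (and all 8 values in {1, 2, 3, 4, 5, 6, 7, 8} must be used), so Erin = 4.
The 7 still-open variables together cover exactly {1, 2, 3, 5, 6, 7, 8} — 7 values for 7 variables — and 6 appears only in Ivy's list, so Ivy = 6.
Kira, Grace, Dave share exactly the 3 values {1, 2, 5}; by pigeonhole those values go to them, so strike 1, 2, 5 from Alice, Jack, Omar.
So 7 goes to Alice.

Alice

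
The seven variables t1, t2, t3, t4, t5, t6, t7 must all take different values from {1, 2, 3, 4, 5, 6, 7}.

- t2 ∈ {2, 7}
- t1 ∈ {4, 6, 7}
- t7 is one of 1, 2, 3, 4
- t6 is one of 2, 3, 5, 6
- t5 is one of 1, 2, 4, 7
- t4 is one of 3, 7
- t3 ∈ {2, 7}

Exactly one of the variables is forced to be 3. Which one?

The 7 variables draw from only 7 values {1, 2, 3, 4, 5, 6, 7}, so each is used; only t6 can be 5, hence t6 = 5.
Among the 6 still-open variables, 6 fits only t1 (and all 6 values in {1, 2, 3, 4, 6, 7} must be used), so t1 = 6.
t2 and t3 between them cover only {2, 7} — a naked pair. Remove those values from t4, t5, t7.
So 3 goes to t4.

t4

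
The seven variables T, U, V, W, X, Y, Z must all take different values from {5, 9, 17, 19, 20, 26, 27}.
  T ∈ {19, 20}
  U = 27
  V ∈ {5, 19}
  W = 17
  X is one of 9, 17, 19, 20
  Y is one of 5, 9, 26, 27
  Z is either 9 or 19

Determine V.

U has just one choice, so U = 27. Eliminate 27 elsewhere: Y.
That leaves W = 17. Strike 17 from X.
Among the 5 still-open variables, 26 fits only Y (and all 5 values in {5, 9, 19, 20, 26} must be used), so Y = 26.
The 4 still-open variables together cover exactly {5, 9, 19, 20} — 4 values for 4 variables — and 5 appears only in V's list, so V = 5.

5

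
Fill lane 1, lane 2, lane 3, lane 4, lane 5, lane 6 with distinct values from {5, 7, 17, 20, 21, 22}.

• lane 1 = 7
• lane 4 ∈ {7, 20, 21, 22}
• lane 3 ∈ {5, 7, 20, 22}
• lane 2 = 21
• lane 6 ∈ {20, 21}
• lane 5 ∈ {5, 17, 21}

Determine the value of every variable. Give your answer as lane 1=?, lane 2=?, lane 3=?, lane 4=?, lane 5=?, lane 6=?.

lane 1 has just one choice, so lane 1 = 7. Eliminate 7 elsewhere: lane 3, lane 4.
That leaves lane 2 = 21. So lane 4, lane 5, lane 6 can't be 21.
lane 6 has just one choice, so lane 6 = 20. So lane 3, lane 4 can't be 20.
lane 4's domain is down to {22}, so lane 4 = 22. Strike 22 from lane 3.
lane 3 has just one choice, so lane 3 = 5. So lane 5 can't be 5.
lane 5 has just one choice, so lane 5 = 17.

lane 1=7, lane 2=21, lane 3=5, lane 4=22, lane 5=17, lane 6=20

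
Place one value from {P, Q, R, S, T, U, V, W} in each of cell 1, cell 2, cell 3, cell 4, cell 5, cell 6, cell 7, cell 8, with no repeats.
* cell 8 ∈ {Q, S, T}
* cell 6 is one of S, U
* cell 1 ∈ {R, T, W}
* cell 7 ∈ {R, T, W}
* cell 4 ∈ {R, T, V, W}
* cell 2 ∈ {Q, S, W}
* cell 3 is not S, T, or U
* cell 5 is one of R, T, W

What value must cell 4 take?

V

Among the 8 variables, P fits only cell 3 (and all 8 values in {P, Q, R, S, T, U, V, W} must be used), so cell 3 = P.
The 7 still-open variables draw from only 7 values {Q, R, S, T, U, V, W}, so each is used; only cell 6 can be U, hence cell 6 = U.
Among the 6 still-open variables, V fits only cell 4 (and all 6 values in {Q, R, S, T, V, W} must be used), so cell 4 = V.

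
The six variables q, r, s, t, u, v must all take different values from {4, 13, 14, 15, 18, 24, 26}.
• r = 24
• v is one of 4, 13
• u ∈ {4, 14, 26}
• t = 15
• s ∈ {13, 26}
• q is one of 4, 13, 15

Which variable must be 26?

r must be 24 (only option left).
t's domain is down to {15}, so t = 15. Remove 15 from q.
The 4 still-open variables together cover exactly {4, 13, 14, 26} — 4 values for 4 variables — and 14 appears only in u's list, so u = 14.
The 3 still-open variables draw from only 3 values {4, 13, 26}, so each is used; only s can be 26, hence s = 26.

s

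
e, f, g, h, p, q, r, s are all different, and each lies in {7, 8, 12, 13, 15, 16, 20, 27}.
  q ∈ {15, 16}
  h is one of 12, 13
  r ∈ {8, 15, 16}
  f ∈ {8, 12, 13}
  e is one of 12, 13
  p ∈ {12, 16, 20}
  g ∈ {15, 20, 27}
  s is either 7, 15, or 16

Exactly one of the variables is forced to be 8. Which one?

Among the 8 variables, 7 fits only s (and all 8 values in {7, 8, 12, 13, 15, 16, 20, 27} must be used), so s = 7.
Among the 7 still-open variables, 27 fits only g (and all 7 values in {8, 12, 13, 15, 16, 20, 27} must be used), so g = 27.
The 6 still-open variables together cover exactly {8, 12, 13, 15, 16, 20} — 6 values for 6 variables — and 20 appears only in p's list, so p = 20.
The 2 variables e and h are confined to {12, 13}, which locks those values in; drop them from f.
So 8 goes to f.

f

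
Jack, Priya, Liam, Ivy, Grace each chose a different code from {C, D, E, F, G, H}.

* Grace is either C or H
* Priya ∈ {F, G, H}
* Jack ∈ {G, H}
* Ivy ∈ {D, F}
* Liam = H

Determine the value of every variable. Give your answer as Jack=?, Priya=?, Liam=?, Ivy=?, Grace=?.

Jack=G, Priya=F, Liam=H, Ivy=D, Grace=C

Liam has just one choice, so Liam = H. So Jack, Priya, Grace can't be H.
Grace's domain is down to {C}, so Grace = C.
That leaves Jack = G. Remove G from Priya.
Priya has just one choice, so Priya = F. Eliminate F elsewhere: Ivy.
Ivy must be D (only option left).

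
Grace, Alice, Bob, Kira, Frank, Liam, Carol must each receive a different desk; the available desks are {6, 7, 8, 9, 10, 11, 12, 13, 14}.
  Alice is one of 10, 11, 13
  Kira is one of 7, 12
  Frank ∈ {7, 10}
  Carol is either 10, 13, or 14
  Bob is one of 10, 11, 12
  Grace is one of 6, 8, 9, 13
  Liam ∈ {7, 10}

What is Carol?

14

Frank and Liam share exactly the 2 values {7, 10}; by pigeonhole those values go to them, so strike 7, 10 from Alice, Bob, Kira, Carol.
That leaves Kira = 12. Strike 12 from Bob.
Bob's domain is down to {11}, so Bob = 11. Remove 11 from Alice.
That leaves Alice = 13. Strike 13 from Grace, Carol.
So Carol = 14.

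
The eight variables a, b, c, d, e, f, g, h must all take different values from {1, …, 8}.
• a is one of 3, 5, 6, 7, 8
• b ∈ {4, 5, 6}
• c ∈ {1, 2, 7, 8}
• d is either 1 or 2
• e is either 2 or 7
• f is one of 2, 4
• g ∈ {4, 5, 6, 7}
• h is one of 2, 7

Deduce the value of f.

Among the 8 variables, 3 fits only a (and all 8 values in {1, 2, 3, 4, 5, 6, 7, 8} must be used), so a = 3.
Among the 7 still-open variables, 8 fits only c (and all 7 values in {1, 2, 4, 5, 6, 7, 8} must be used), so c = 8.
The 6 still-open variables together cover exactly {1, 2, 4, 5, 6, 7} — 6 values for 6 variables — and 1 appears only in d's list, so d = 1.
e and h between them cover only {2, 7} — a naked pair. Remove those values from f, g.
So f = 4.

4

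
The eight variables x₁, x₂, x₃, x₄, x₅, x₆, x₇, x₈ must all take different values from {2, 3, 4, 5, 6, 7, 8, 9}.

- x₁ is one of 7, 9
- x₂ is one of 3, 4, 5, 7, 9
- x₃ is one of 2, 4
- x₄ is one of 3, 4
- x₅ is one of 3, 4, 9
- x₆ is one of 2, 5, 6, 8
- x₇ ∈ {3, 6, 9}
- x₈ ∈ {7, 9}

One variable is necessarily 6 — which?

Among the 8 variables, 8 fits only x₆ (and all 8 values in {2, 3, 4, 5, 6, 7, 8, 9} must be used), so x₆ = 8.
The 7 still-open variables draw from only 7 values {2, 3, 4, 5, 6, 7, 9}, so each is used; only x₃ can be 2, hence x₃ = 2.
Among the 6 still-open variables, 5 fits only x₂ (and all 6 values in {3, 4, 5, 6, 7, 9} must be used), so x₂ = 5.
Among the 5 still-open variables, 6 fits only x₇ (and all 5 values in {3, 4, 6, 7, 9} must be used), so x₇ = 6.

x₇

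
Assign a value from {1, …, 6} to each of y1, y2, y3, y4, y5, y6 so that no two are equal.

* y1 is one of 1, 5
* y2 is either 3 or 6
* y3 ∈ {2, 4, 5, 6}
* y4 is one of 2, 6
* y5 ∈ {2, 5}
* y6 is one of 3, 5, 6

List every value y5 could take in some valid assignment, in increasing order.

2, 5

The 6 variables together cover exactly {1, 2, 3, 4, 5, 6} — 6 values for 6 variables — and 1 appears only in y1's list, so y1 = 1.
The 5 still-open variables together cover exactly {2, 3, 4, 5, 6} — 5 values for 5 variables — and 4 appears only in y3's list, so y3 = 4.
No further eliminations apply; y5 can still be any of 2, 5.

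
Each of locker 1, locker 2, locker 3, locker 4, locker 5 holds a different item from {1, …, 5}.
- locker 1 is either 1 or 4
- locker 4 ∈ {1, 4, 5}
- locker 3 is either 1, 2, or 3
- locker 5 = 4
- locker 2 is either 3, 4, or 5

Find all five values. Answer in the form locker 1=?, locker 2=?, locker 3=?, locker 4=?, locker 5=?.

locker 5 has just one choice, so locker 5 = 4. Eliminate 4 elsewhere: locker 1, locker 2, locker 4.
locker 1's domain is down to {1}, so locker 1 = 1. Eliminate 1 elsewhere: locker 3, locker 4.
locker 4 has just one choice, so locker 4 = 5. Eliminate 5 elsewhere: locker 2.
locker 2 has just one choice, so locker 2 = 3. Remove 3 from locker 3.
locker 3 must be 2 (only option left).

locker 1=1, locker 2=3, locker 3=2, locker 4=5, locker 5=4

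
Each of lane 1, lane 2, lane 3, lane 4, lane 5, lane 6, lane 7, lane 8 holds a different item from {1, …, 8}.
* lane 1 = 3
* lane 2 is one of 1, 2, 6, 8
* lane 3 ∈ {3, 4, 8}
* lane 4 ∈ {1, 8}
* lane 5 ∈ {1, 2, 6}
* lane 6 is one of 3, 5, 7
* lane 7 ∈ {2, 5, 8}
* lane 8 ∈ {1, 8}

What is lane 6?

lane 1 has just one choice, so lane 1 = 3. Remove 3 from lane 3, lane 6.
The 7 still-open variables draw from only 7 values {1, 2, 4, 5, 6, 7, 8}, so each is used; only lane 3 can be 4, hence lane 3 = 4.
The 6 still-open variables together cover exactly {1, 2, 5, 6, 7, 8} — 6 values for 6 variables — and 7 appears only in lane 6's list, so lane 6 = 7.

7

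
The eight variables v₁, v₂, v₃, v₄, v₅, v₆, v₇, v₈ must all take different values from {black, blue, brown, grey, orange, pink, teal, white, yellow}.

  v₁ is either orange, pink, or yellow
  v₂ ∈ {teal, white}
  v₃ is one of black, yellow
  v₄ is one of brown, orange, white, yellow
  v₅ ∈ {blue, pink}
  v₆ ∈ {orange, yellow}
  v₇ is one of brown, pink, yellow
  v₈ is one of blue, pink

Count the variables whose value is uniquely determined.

The 8 variables draw from only 8 values {black, blue, brown, orange, pink, teal, white, yellow}, so each is used; only v₃ can be black, hence v₃ = black.
The 7 still-open variables draw from only 7 values {blue, brown, orange, pink, teal, white, yellow}, so each is used; only v₂ can be teal, hence v₂ = teal.
The 6 still-open variables draw from only 6 values {blue, brown, orange, pink, white, yellow}, so each is used; only v₄ can be white, hence v₄ = white.
Among the 5 still-open variables, brown fits only v₇ (and all 5 values in {blue, brown, orange, pink, yellow} must be used), so v₇ = brown.
The 2 variables v₅ and v₈ are confined to {blue, pink}, which locks those values in; drop them from v₁.
Determined: v₂=teal, v₃=black, v₄=white, v₇=brown. The other variables each still have more than one consistent value. That makes 4.

4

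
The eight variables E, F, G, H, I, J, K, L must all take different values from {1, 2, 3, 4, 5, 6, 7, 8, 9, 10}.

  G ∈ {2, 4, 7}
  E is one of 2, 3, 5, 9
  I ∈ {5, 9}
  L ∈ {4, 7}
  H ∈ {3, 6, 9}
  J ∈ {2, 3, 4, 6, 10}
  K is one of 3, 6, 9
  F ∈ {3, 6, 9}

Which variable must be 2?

The 8 variables draw from only 8 values {2, 3, 4, 5, 6, 7, 9, 10}, so each is used; only J can be 10, hence J = 10.
The 3 variables F, H, K are confined to {3, 6, 9}, which locks those values in; drop them from E, I.
I has just one choice, so I = 5. So E can't be 5.
So 2 goes to E.

E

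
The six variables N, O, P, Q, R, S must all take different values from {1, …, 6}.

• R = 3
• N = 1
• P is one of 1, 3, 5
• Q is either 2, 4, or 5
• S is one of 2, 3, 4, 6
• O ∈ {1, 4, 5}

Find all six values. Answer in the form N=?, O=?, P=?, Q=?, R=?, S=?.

N=1, O=4, P=5, Q=2, R=3, S=6

N's domain is down to {1}, so N = 1. Eliminate 1 elsewhere: O, P.
R must be 3 (only option left). Eliminate 3 elsewhere: P, S.
P must be 5 (only option left). Eliminate 5 elsewhere: O, Q.
O must be 4 (only option left). Eliminate 4 elsewhere: Q, S.
That leaves Q = 2. So S can't be 2.
That leaves S = 6.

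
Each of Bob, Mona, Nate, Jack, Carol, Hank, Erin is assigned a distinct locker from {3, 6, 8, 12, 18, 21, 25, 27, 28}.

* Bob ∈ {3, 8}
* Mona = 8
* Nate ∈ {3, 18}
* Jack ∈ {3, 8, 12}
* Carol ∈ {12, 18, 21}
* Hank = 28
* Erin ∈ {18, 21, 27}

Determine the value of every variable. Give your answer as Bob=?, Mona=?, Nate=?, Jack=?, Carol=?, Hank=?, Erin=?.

Mona's domain is down to {8}, so Mona = 8. Eliminate 8 elsewhere: Bob, Jack.
Hank has just one choice, so Hank = 28.
That leaves Bob = 3. Eliminate 3 elsewhere: Nate, Jack.
Nate's domain is down to {18}, so Nate = 18. Eliminate 18 elsewhere: Carol, Erin.
That leaves Jack = 12. So Carol can't be 12.
That leaves Carol = 21. So Erin can't be 21.
Erin has just one choice, so Erin = 27.

Bob=3, Mona=8, Nate=18, Jack=12, Carol=21, Hank=28, Erin=27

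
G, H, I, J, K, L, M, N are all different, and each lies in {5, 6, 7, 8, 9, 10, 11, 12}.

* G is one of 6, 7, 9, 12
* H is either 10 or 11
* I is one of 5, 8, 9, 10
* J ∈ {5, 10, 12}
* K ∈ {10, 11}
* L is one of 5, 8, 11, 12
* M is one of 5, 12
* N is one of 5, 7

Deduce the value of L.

8

The 8 variables draw from only 8 values {5, 6, 7, 8, 9, 10, 11, 12}, so each is used; only G can be 6, hence G = 6.
The 7 still-open variables draw from only 7 values {5, 7, 8, 9, 10, 11, 12}, so each is used; only N can be 7, hence N = 7.
The 6 still-open variables draw from only 6 values {5, 8, 9, 10, 11, 12}, so each is used; only I can be 9, hence I = 9.
The 5 still-open variables together cover exactly {5, 8, 10, 11, 12} — 5 values for 5 variables — and 8 appears only in L's list, so L = 8.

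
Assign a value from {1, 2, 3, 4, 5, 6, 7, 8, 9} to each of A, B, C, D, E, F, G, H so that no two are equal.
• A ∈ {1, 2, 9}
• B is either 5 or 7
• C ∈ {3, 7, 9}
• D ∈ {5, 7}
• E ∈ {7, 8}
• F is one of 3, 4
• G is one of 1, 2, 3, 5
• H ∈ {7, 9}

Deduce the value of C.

3

The 8 variables draw from only 8 values {1, 2, 3, 4, 5, 7, 8, 9}, so each is used; only F can be 4, hence F = 4.
The 7 still-open variables draw from only 7 values {1, 2, 3, 5, 7, 8, 9}, so each is used; only E can be 8, hence E = 8.
The 2 variables B and D are confined to {5, 7}, which locks those values in; drop them from C, G, H.
H must be 9 (only option left). Remove 9 from A, C.
So C = 3.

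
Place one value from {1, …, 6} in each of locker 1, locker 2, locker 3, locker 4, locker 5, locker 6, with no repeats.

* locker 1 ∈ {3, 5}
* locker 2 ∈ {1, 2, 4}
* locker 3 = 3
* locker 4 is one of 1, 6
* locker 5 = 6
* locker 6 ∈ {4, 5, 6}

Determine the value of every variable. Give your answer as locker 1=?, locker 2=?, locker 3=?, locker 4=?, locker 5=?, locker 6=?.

locker 1=5, locker 2=2, locker 3=3, locker 4=1, locker 5=6, locker 6=4

locker 3's domain is down to {3}, so locker 3 = 3. Strike 3 from locker 1.
locker 5 has just one choice, so locker 5 = 6. Remove 6 from locker 4, locker 6.
locker 1's domain is down to {5}, so locker 1 = 5. Strike 5 from locker 6.
locker 4 must be 1 (only option left). Strike 1 from locker 2.
That leaves locker 6 = 4. Strike 4 from locker 2.
locker 2 has just one choice, so locker 2 = 2.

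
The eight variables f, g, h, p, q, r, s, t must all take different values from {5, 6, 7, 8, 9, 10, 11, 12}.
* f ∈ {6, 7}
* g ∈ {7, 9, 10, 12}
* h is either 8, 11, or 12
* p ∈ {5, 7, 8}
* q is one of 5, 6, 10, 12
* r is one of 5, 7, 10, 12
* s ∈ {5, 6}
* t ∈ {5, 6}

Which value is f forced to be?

7

The 8 variables draw from only 8 values {5, 6, 7, 8, 9, 10, 11, 12}, so each is used; only g can be 9, hence g = 9.
The 7 still-open variables together cover exactly {5, 6, 7, 8, 10, 11, 12} — 7 values for 7 variables — and 11 appears only in h's list, so h = 11.
The 6 still-open variables together cover exactly {5, 6, 7, 8, 10, 12} — 6 values for 6 variables — and 8 appears only in p's list, so p = 8.
The 2 variables s and t are confined to {5, 6}, which locks those values in; drop them from f, q, r.
So f = 7.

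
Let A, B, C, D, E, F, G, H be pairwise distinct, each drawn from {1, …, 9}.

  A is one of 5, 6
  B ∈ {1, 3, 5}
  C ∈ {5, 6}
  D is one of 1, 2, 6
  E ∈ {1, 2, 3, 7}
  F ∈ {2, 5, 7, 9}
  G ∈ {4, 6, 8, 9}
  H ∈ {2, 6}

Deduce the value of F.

The 2 variables A and C are confined to {5, 6}, which locks those values in; drop them from B, D, F, G, H.
H's domain is down to {2}, so H = 2. Remove 2 from D, E, F.
D's domain is down to {1}, so D = 1. Eliminate 1 elsewhere: B, E.
B's domain is down to {3}, so B = 3. Strike 3 from E.
E must be 7 (only option left). Remove 7 from F.
So F = 9.

9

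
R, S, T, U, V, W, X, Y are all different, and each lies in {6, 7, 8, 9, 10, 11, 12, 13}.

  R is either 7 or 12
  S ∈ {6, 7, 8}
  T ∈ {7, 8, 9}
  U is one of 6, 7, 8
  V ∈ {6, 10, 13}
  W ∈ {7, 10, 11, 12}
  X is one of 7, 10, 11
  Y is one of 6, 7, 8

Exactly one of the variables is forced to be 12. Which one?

R

The 8 variables draw from only 8 values {6, 7, 8, 9, 10, 11, 12, 13}, so each is used; only T can be 9, hence T = 9.
Among the 7 still-open variables, 13 fits only V (and all 7 values in {6, 7, 8, 10, 11, 12, 13} must be used), so V = 13.
The 3 variables S, U, Y are confined to {6, 7, 8}, which locks those values in; drop them from R, W, X.
So 12 goes to R.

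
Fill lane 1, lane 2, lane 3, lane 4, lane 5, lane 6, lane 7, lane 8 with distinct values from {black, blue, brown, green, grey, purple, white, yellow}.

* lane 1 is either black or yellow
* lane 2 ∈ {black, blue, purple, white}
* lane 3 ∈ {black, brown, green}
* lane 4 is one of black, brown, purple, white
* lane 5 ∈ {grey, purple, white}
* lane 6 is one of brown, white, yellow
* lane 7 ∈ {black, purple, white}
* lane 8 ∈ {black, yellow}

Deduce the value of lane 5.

Among the 8 variables, blue fits only lane 2 (and all 8 values in {black, blue, brown, green, grey, purple, white, yellow} must be used), so lane 2 = blue.
Among the 7 still-open variables, green fits only lane 3 (and all 7 values in {black, brown, green, grey, purple, white, yellow} must be used), so lane 3 = green.
The 6 still-open variables together cover exactly {black, brown, grey, purple, white, yellow} — 6 values for 6 variables — and grey appears only in lane 5's list, so lane 5 = grey.

grey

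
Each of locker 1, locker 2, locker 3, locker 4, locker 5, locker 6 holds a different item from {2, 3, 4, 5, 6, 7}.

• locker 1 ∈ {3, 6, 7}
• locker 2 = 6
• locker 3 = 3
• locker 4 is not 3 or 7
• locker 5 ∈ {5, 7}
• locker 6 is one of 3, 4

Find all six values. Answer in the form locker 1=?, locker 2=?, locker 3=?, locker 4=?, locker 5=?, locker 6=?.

locker 1=7, locker 2=6, locker 3=3, locker 4=2, locker 5=5, locker 6=4

locker 2's domain is down to {6}, so locker 2 = 6. Remove 6 from locker 1, locker 4.
locker 3's domain is down to {3}, so locker 3 = 3. Remove 3 from locker 1, locker 6.
locker 6 must be 4 (only option left). So locker 4 can't be 4.
That leaves locker 1 = 7. So locker 5 can't be 7.
locker 5's domain is down to {5}, so locker 5 = 5. So locker 4 can't be 5.
locker 4 has just one choice, so locker 4 = 2.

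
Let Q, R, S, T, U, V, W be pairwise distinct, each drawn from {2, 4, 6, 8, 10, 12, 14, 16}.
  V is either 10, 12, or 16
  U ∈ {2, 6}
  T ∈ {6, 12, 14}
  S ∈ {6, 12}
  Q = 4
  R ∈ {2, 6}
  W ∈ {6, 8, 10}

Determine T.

14

Q must be 4 (only option left).
R and U share exactly the 2 values {2, 6}; by pigeonhole those values go to them, so strike 2, 6 from S, T, W.
That leaves S = 12. Eliminate 12 elsewhere: T, V.
So T = 14.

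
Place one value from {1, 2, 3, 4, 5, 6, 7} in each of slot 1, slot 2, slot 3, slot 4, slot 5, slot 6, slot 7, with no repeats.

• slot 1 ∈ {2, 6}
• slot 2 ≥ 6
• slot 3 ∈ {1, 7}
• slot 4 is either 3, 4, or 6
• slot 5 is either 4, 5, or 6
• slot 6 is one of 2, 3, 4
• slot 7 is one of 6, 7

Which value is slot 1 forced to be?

The 7 variables draw from only 7 values {1, 2, 3, 4, 5, 6, 7}, so each is used; only slot 3 can be 1, hence slot 3 = 1.
Among the 6 still-open variables, 5 fits only slot 5 (and all 6 values in {2, 3, 4, 5, 6, 7} must be used), so slot 5 = 5.
slot 2 and slot 7 between them cover only {6, 7} — a naked pair. Remove those values from slot 1, slot 4.
So slot 1 = 2.

2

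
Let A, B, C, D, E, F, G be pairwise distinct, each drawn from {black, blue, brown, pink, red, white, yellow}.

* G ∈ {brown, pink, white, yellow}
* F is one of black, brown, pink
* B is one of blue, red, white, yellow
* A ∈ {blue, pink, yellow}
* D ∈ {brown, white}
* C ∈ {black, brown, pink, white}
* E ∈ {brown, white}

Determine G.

The 7 variables draw from only 7 values {black, blue, brown, pink, red, white, yellow}, so each is used; only B can be red, hence B = red.
Among the 6 still-open variables, blue fits only A (and all 6 values in {black, blue, brown, pink, white, yellow} must be used), so A = blue.
The 5 still-open variables draw from only 5 values {black, brown, pink, white, yellow}, so each is used; only G can be yellow, hence G = yellow.

yellow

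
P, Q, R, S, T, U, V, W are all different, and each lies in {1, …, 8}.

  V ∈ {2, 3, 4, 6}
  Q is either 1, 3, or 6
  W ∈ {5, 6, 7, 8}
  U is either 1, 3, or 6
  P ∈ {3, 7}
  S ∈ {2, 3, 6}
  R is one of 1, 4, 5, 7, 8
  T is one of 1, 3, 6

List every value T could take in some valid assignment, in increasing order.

1, 3, 6

The 3 variables Q, T, U are confined to {1, 3, 6}, which locks those values in; drop them from P, R, S, V, W.
P must be 7 (only option left). Strike 7 from R, W.
That leaves S = 2. Strike 2 from V.
V has just one choice, so V = 4. So R can't be 4.
No further eliminations apply; T can still be any of 1, 3, 6.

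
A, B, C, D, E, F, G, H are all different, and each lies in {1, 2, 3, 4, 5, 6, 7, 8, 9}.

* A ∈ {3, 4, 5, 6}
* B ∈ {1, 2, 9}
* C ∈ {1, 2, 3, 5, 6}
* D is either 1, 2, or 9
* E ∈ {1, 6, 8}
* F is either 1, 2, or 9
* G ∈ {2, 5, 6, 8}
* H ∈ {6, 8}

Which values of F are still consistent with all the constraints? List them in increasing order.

1, 2, 9

The 8 variables together cover exactly {1, 2, 3, 4, 5, 6, 8, 9} — 8 values for 8 variables — and 4 appears only in A's list, so A = 4.
The 7 still-open variables draw from only 7 values {1, 2, 3, 5, 6, 8, 9}, so each is used; only C can be 3, hence C = 3.
The 6 still-open variables draw from only 6 values {1, 2, 5, 6, 8, 9}, so each is used; only G can be 5, hence G = 5.
The 3 variables B, D, F are confined to {1, 2, 9}, which locks those values in; drop them from E.
No further eliminations apply; F can still be any of 1, 2, 9.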